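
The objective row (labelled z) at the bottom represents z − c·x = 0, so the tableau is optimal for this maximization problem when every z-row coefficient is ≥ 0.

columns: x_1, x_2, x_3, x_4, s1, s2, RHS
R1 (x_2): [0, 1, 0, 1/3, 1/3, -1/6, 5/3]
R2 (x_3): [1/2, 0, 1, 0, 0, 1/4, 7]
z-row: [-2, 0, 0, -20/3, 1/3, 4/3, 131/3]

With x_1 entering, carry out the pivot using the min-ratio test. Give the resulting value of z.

215/3

Ratio test on column x_1 — row 1: entry 0 ≤ 0; row 2: 7/(1/2) = 14. Minimum is 14 at row 2 (x_3 leaves); pivot element 1/2.
Pivot on row 2; the z-row RHS becomes 131/3 − (-2)·14 = 215/3.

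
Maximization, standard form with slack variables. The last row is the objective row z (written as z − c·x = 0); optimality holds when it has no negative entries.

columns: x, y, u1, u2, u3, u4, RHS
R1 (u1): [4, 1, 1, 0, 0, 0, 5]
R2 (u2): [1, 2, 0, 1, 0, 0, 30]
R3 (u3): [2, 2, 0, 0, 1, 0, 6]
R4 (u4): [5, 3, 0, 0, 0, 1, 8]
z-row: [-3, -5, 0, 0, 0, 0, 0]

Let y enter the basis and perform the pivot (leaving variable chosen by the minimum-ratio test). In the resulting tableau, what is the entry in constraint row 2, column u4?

-2/3

Ratio test on column y — row 1: 5/1 = 5; row 2: 30/2 = 15; row 3: 6/2 = 3; row 4: 8/3 = 8/3. Minimum is 8/3 at row 4 (u4 leaves); pivot element 3.
Divide row 4 by 3; eliminate column y from the other rows.
Row 2 update in column u4: 0 − 2·(1/3) = -2/3.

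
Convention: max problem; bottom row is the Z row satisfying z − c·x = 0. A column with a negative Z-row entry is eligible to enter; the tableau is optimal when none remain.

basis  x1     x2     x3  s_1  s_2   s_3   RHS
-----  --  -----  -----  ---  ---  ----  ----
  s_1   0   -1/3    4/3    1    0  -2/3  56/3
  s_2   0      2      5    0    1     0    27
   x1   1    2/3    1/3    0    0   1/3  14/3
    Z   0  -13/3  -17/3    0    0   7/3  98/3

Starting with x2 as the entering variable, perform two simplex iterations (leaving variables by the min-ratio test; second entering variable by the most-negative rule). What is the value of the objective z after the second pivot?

Ratio test on column x2 — row 1: entry -1/3 ≤ 0; row 2: 27/2 = 27/2; row 3: (14/3)/(2/3) = 7. Minimum is 7 at row 3 (x1 leaves); pivot element 2/3.
Pivot on row 3; the Z-row RHS becomes 98/3 − (-13/3)·7 = 63.
Next entering variable (most negative Z-row entry -7/2): x3.
Ratio test on column x3 — row 1: 21/(3/2) = 14; row 2: 13/4 = 13/4; row 3: 7/(1/2) = 14. Minimum is 13/4 at row 2 (s_2 leaves); pivot element 4.
After the second pivot the Z-row RHS is 63 − (-7/2)·(13/4) = 595/8.

595/8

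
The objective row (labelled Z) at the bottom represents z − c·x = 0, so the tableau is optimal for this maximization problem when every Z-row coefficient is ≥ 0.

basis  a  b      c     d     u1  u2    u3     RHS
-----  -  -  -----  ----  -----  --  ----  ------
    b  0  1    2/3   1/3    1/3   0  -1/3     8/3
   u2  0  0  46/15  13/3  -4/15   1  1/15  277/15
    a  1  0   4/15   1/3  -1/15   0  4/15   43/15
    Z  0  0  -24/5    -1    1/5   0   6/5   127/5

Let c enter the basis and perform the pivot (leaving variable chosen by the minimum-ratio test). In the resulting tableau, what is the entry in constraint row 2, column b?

Ratio test on column c — row 1: (8/3)/(2/3) = 4; row 2: (277/15)/(46/15) = 277/46; row 3: (43/15)/(4/15) = 43/4. Minimum is 4 at row 1 (b leaves); pivot element 2/3.
Divide row 1 by 2/3; eliminate column c from the other rows.
Row 2 update in column b: 0 − (46/15)·(3/2) = -23/5.

-23/5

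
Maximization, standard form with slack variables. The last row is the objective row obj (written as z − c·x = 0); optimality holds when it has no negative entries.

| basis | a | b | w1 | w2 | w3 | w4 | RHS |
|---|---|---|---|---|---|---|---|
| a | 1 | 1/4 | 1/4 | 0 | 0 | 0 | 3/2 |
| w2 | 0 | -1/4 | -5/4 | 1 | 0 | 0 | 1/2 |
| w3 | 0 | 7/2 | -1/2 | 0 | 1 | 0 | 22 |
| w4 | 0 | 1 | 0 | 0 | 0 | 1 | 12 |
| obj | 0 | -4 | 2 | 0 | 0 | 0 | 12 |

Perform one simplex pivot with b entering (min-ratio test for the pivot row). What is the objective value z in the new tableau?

Ratio test on column b — row 1: (3/2)/(1/4) = 6; row 2: entry -1/4 ≤ 0; row 3: 22/(7/2) = 44/7; row 4: 12/1 = 12. Minimum is 6 at row 1 (a leaves); pivot element 1/4.
Pivot on row 1; the obj-row RHS becomes 12 − (-4)·6 = 36.

36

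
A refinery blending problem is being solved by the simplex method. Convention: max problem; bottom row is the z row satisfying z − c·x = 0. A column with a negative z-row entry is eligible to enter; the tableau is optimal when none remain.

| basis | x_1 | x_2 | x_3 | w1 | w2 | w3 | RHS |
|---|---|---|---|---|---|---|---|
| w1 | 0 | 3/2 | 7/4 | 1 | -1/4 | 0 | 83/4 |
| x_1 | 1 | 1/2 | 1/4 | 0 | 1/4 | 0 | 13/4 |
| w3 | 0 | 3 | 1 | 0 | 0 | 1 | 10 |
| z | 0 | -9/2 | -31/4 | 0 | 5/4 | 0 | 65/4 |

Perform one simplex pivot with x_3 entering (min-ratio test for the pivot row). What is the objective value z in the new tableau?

Ratio test on column x_3 — row 1: (83/4)/(7/4) = 83/7; row 2: (13/4)/(1/4) = 13; row 3: 10/1 = 10. Minimum is 10 at row 3 (w3 leaves); pivot element 1.
Pivot on row 3; the z-row RHS becomes 65/4 − (-31/4)·10 = 375/4.

375/4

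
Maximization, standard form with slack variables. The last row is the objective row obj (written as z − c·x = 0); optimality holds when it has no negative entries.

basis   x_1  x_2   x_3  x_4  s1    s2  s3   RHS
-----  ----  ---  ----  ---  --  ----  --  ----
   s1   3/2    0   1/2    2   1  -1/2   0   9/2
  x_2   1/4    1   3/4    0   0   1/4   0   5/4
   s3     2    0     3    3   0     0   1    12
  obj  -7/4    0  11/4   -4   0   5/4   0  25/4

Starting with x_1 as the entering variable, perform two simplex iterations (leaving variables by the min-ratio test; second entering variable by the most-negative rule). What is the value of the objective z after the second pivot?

Ratio test on column x_1 — row 1: (9/2)/(3/2) = 3; row 2: (5/4)/(1/4) = 5; row 3: 12/2 = 6. Minimum is 3 at row 1 (s1 leaves); pivot element 3/2.
Pivot on row 1; the obj-row RHS becomes 25/4 − (-7/4)·3 = 23/2.
Next entering variable (most negative obj-row entry -5/3): x_4.
Ratio test on column x_4 — row 1: 3/(4/3) = 9/4; row 2: entry -1/3 ≤ 0; row 3: 6/(1/3) = 18. Minimum is 9/4 at row 1 (x_1 leaves); pivot element 4/3.
After the second pivot the obj-row RHS is 23/2 − (-5/3)·(9/4) = 61/4.

61/4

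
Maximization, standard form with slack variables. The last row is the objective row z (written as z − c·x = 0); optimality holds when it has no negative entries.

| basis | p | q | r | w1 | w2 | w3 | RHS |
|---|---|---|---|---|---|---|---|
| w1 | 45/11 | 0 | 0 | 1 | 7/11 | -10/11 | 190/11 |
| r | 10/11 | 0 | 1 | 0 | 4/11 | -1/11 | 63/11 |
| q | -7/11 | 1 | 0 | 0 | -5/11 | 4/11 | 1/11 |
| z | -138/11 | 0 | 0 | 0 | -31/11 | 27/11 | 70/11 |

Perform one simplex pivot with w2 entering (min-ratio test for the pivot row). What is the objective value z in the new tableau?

203/4

Ratio test on column w2 — row 1: (190/11)/(7/11) = 190/7; row 2: (63/11)/(4/11) = 63/4; row 3: entry -5/11 ≤ 0. Minimum is 63/4 at row 2 (r leaves); pivot element 4/11.
Pivot on row 2; the z-row RHS becomes 70/11 − (-31/11)·(63/4) = 203/4.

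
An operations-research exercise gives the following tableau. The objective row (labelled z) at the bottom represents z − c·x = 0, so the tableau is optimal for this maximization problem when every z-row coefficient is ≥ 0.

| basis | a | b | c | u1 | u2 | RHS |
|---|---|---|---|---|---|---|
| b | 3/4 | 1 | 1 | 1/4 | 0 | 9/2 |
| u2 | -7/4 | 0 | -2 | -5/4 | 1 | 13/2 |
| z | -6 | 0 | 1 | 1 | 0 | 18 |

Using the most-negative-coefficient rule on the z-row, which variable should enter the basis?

a

Negative z-row entries: a: -6.
The most negative is -6 in column a, so a enters.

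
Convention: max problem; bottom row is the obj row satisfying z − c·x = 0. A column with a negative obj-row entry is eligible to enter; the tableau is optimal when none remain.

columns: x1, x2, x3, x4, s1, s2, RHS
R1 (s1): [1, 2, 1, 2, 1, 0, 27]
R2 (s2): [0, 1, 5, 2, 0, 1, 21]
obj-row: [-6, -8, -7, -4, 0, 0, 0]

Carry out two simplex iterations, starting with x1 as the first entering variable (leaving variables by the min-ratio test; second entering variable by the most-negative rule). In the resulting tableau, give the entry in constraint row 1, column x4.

Ratio test on column x1 — row 1: 27/1 = 27; row 2: entry 0 ≤ 0. Minimum is 27 at row 1 (s1 leaves); pivot element 1.
Divide row 1 by 1; eliminate column x1 from the other rows.
Second iteration: most negative obj-row entry is -1 in column x3, so x3 enters.
Ratio test on column x3 — row 1: 27/1 = 27; row 2: 21/5 = 21/5. Minimum is 21/5 at row 2 (s2 leaves); pivot element 5.
Divide row 2 by 5; eliminate column x3 from the other rows.
After both pivots, the entry at constraint row 1, column x4 is 8/5.

8/5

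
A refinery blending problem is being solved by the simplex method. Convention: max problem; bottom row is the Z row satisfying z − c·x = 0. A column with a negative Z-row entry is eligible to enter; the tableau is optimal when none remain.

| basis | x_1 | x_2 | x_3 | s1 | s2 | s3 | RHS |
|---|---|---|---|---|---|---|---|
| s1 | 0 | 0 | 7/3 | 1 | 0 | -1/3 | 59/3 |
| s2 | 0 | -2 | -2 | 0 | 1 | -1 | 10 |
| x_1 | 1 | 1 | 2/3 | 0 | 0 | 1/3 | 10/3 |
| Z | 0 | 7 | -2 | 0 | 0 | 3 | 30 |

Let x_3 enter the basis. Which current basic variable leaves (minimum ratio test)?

Column x_3 entries and ratios — s1: (59/3)/(7/3) = 59/7; s2: -2 ≤ 0, skip; x_1: (10/3)/(2/3) = 5.
Smallest ratio is 5 in the row of x_1, so x_1 leaves.

x_1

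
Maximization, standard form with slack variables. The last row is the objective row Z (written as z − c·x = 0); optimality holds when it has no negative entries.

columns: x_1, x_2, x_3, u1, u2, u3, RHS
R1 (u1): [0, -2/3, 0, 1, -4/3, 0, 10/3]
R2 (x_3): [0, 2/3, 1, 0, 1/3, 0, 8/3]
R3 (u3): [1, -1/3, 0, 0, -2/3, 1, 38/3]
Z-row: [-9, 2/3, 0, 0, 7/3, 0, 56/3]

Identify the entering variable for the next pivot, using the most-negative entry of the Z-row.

Negative Z-row entries: x_1: -9.
The most negative is -9 in column x_1, so x_1 enters.

x_1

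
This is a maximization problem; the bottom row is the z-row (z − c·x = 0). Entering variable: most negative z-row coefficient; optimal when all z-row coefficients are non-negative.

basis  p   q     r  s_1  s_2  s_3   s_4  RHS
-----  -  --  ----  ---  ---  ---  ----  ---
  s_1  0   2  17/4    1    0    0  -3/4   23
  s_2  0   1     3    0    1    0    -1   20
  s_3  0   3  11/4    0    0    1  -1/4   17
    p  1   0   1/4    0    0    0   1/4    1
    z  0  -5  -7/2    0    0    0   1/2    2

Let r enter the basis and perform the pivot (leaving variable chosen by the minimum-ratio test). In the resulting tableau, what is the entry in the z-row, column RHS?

16

Ratio test on column r — row 1: 23/(17/4) = 92/17; row 2: 20/3 = 20/3; row 3: 17/(11/4) = 68/11; row 4: 1/(1/4) = 4. Minimum is 4 at row 4 (p leaves); pivot element 1/4.
Divide row 4 by 1/4; eliminate column r from the other rows.
z-row update in column RHS: 2 − (-7/2)·4 = 16.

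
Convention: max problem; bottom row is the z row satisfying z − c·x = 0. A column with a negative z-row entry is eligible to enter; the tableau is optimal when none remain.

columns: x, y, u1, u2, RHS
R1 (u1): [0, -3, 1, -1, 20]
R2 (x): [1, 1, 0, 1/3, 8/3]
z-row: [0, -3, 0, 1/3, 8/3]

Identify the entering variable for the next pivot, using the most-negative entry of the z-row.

Negative z-row entries: y: -3.
The most negative is -3 in column y, so y enters.

y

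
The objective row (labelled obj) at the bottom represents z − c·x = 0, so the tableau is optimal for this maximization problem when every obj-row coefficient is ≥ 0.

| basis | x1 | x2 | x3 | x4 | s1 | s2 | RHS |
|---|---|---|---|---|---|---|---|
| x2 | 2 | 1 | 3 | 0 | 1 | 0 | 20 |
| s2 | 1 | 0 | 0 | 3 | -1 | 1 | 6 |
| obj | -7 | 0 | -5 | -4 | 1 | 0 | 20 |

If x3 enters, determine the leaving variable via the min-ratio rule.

Column x3 entries and ratios — x2: 20/3 = 20/3; s2: 0 ≤ 0, skip.
Smallest ratio is 20/3 in the row of x2, so x2 leaves.

x2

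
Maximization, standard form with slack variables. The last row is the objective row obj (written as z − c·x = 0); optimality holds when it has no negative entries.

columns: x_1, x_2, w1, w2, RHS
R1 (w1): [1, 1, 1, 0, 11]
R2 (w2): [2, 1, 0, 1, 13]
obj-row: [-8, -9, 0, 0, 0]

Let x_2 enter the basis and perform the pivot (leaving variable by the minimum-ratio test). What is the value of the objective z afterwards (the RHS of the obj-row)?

Ratio test on column x_2 — row 1: 11/1 = 11; row 2: 13/1 = 13. Minimum is 11 at row 1 (w1 leaves); pivot element 1.
Pivot on row 1; the obj-row RHS becomes 0 − (-9)·11 = 99.

99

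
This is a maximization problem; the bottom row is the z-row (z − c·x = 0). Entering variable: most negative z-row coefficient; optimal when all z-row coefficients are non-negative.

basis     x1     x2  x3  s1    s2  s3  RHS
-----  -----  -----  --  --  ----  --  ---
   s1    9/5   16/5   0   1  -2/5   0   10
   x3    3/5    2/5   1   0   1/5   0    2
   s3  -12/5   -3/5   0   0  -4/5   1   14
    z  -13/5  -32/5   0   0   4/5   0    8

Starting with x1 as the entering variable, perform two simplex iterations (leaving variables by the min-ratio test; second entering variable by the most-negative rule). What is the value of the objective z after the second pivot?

Ratio test on column x1 — row 1: 10/(9/5) = 50/9; row 2: 2/(3/5) = 10/3; row 3: entry -12/5 ≤ 0. Minimum is 10/3 at row 2 (x3 leaves); pivot element 3/5.
Pivot on row 2; the z-row RHS becomes 8 − (-13/5)·(10/3) = 50/3.
Next entering variable (most negative z-row entry -14/3): x2.
Ratio test on column x2 — row 1: 4/2 = 2; row 2: (10/3)/(2/3) = 5; row 3: 22/1 = 22. Minimum is 2 at row 1 (s1 leaves); pivot element 2.
After the second pivot the z-row RHS is 50/3 − (-14/3)·2 = 26.

26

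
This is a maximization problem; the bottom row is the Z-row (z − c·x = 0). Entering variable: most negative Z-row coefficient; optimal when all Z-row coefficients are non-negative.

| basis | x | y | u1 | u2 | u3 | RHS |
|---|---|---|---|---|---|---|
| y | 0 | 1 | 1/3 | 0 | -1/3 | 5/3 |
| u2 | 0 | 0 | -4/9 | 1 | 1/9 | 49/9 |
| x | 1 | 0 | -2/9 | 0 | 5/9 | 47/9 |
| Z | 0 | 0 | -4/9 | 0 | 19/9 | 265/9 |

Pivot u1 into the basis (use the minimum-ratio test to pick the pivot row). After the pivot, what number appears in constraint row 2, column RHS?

23/3

Ratio test on column u1 — row 1: (5/3)/(1/3) = 5; row 2: entry -4/9 ≤ 0; row 3: entry -2/9 ≤ 0. Minimum is 5 at row 1 (y leaves); pivot element 1/3.
Divide row 1 by 1/3; eliminate column u1 from the other rows.
Row 2 update in column RHS: 49/9 − (-4/9)·5 = 23/3.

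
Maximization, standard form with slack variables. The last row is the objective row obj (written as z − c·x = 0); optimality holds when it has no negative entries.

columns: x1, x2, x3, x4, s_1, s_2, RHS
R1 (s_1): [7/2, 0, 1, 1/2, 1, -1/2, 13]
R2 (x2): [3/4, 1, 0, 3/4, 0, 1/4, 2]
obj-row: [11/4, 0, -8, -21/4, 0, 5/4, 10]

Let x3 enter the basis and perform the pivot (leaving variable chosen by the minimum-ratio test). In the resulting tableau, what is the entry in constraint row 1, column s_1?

Ratio test on column x3 — row 1: 13/1 = 13; row 2: entry 0 ≤ 0. Minimum is 13 at row 1 (s_1 leaves); pivot element 1.
Divide row 1 by 1; eliminate column x3 from the other rows.
In the new row 1, the s_1 entry is the old entry divided by the pivot: 1/1 = 1.

1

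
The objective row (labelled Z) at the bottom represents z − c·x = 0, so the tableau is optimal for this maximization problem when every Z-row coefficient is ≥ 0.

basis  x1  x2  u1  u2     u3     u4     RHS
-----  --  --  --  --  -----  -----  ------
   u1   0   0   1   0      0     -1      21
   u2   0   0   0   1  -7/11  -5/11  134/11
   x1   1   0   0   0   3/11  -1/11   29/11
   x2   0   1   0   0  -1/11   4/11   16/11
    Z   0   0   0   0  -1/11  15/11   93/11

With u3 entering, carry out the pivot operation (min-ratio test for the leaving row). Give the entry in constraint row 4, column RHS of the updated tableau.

7/3

Ratio test on column u3 — row 1: entry 0 ≤ 0; row 2: entry -7/11 ≤ 0; row 3: (29/11)/(3/11) = 29/3; row 4: entry -1/11 ≤ 0. Minimum is 29/3 at row 3 (x1 leaves); pivot element 3/11.
Divide row 3 by 3/11; eliminate column u3 from the other rows.
Row 4 update in column RHS: 16/11 − (-1/11)·(29/3) = 7/3.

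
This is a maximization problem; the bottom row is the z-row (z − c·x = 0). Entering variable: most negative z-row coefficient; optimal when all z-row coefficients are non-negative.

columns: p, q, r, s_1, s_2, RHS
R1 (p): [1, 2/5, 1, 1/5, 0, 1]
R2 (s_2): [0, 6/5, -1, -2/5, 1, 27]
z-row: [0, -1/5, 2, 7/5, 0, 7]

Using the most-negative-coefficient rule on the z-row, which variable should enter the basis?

q

Negative z-row entries: q: -1/5.
The most negative is -1/5 in column q, so q enters.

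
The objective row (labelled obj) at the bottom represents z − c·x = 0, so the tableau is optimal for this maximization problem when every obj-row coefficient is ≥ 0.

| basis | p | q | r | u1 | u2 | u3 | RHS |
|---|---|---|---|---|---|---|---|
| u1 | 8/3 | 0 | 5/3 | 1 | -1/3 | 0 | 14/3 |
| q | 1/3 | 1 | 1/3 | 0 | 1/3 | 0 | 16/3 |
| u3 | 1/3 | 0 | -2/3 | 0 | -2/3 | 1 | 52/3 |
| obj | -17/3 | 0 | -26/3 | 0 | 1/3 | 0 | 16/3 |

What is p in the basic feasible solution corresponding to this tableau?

0

p is not in the basis, so in the current basic feasible solution p = 0.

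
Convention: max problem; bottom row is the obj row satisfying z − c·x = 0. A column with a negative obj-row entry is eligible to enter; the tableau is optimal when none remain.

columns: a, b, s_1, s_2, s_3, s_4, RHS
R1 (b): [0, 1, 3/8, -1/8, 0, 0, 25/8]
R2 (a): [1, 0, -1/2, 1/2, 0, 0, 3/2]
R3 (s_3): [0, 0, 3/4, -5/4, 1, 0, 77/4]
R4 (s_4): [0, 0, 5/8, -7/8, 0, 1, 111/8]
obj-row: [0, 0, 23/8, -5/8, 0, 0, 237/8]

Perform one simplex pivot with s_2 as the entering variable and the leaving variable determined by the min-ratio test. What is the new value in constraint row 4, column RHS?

33/2

Ratio test on column s_2 — row 1: entry -1/8 ≤ 0; row 2: (3/2)/(1/2) = 3; row 3: entry -5/4 ≤ 0; row 4: entry -7/8 ≤ 0. Minimum is 3 at row 2 (a leaves); pivot element 1/2.
Divide row 2 by 1/2; eliminate column s_2 from the other rows.
Row 4 update in column RHS: 111/8 − (-7/8)·3 = 33/2.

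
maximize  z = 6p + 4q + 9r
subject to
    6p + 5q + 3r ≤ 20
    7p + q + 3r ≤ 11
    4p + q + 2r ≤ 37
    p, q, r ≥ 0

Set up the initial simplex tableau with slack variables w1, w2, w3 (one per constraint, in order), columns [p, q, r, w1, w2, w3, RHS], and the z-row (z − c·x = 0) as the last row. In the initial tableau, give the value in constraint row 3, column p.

Constraint 3 has coefficient 4 on p.

4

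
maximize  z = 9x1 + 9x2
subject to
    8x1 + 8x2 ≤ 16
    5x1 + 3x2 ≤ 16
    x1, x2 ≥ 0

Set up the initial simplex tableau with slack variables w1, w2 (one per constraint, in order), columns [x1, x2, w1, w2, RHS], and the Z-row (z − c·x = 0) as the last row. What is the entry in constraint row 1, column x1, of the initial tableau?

8

Constraint 1 has coefficient 8 on x1.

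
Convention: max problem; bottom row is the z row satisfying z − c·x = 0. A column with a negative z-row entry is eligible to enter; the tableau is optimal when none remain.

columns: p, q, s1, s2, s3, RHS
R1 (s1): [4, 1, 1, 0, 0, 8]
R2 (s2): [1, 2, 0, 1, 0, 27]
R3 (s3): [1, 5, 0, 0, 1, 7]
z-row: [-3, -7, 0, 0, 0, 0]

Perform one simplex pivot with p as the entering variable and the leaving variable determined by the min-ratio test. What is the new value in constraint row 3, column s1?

Ratio test on column p — row 1: 8/4 = 2; row 2: 27/1 = 27; row 3: 7/1 = 7. Minimum is 2 at row 1 (s1 leaves); pivot element 4.
Divide row 1 by 4; eliminate column p from the other rows.
Row 3 update in column s1: 0 − 1·(1/4) = -1/4.

-1/4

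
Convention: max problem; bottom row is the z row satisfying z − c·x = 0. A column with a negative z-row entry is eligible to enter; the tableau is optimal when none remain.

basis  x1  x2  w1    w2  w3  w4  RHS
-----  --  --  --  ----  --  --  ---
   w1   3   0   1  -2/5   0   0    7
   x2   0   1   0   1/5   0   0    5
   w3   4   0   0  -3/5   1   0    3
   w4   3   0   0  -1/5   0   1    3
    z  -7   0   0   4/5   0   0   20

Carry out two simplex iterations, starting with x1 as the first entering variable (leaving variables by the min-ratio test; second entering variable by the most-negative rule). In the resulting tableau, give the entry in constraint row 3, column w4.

Ratio test on column x1 — row 1: 7/3 = 7/3; row 2: entry 0 ≤ 0; row 3: 3/4 = 3/4; row 4: 3/3 = 1. Minimum is 3/4 at row 3 (w3 leaves); pivot element 4.
Divide row 3 by 4; eliminate column x1 from the other rows.
Second iteration: most negative z-row entry is -1/4 in column w2, so w2 enters.
Ratio test on column w2 — row 1: (19/4)/(1/20) = 95; row 2: 5/(1/5) = 25; row 3: entry -3/20 ≤ 0; row 4: (3/4)/(1/4) = 3. Minimum is 3 at row 4 (w4 leaves); pivot element 1/4.
Divide row 4 by 1/4; eliminate column w2 from the other rows.
After both pivots, the entry at constraint row 3, column w4 is 3/5.

3/5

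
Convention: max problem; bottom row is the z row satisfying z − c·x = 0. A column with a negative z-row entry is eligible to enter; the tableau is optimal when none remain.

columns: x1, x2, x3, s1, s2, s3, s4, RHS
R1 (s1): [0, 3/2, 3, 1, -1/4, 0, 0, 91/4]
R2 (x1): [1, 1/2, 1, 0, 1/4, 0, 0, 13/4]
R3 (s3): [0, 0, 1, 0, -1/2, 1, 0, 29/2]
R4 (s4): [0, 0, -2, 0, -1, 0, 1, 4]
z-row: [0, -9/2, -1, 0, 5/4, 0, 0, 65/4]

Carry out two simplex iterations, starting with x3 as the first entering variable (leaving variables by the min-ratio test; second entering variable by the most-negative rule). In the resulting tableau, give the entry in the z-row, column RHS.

91/2

Ratio test on column x3 — row 1: (91/4)/3 = 91/12; row 2: (13/4)/1 = 13/4; row 3: (29/2)/1 = 29/2; row 4: entry -2 ≤ 0. Minimum is 13/4 at row 2 (x1 leaves); pivot element 1.
Divide row 2 by 1; eliminate column x3 from the other rows.
Second iteration: most negative z-row entry is -4 in column x2, so x2 enters.
Ratio test on column x2 — row 1: entry 0 ≤ 0; row 2: (13/4)/(1/2) = 13/2; row 3: entry -1/2 ≤ 0; row 4: (21/2)/1 = 21/2. Minimum is 13/2 at row 2 (x3 leaves); pivot element 1/2.
Divide row 2 by 1/2; eliminate column x2 from the other rows.
After both pivots, the entry at the z-row, column RHS is 91/2.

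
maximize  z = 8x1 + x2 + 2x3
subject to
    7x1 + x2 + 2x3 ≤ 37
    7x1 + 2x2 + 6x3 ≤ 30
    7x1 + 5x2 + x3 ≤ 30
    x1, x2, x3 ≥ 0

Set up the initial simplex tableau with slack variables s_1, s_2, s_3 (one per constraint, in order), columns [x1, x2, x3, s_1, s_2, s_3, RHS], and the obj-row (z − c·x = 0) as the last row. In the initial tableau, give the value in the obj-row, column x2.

-1

The obj-row carries the negated objective coefficients: the x2 entry is -1.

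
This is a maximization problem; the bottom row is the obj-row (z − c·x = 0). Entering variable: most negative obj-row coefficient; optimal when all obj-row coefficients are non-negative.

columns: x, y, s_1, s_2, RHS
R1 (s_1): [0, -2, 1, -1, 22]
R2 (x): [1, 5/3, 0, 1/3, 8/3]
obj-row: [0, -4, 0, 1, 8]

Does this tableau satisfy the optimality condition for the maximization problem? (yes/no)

no

The obj-row has a negative entry -4 in column y, so it is not optimal.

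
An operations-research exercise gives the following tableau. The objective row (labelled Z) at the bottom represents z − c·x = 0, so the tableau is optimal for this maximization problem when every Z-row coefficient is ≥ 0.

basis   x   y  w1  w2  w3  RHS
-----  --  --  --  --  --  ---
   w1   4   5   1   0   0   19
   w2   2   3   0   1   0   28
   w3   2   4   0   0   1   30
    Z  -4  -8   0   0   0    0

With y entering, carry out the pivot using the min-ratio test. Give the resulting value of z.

Ratio test on column y — row 1: 19/5 = 19/5; row 2: 28/3 = 28/3; row 3: 30/4 = 15/2. Minimum is 19/5 at row 1 (w1 leaves); pivot element 5.
Pivot on row 1; the Z-row RHS becomes 0 − (-8)·(19/5) = 152/5.

152/5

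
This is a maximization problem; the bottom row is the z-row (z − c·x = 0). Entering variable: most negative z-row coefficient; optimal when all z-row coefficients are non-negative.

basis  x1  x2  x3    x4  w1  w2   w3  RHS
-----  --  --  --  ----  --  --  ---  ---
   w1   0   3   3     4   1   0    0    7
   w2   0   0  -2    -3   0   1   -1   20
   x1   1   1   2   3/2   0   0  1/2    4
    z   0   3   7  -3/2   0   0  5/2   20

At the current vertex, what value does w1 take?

w1 is basic (row 1); its value is the RHS of that row, 7.

7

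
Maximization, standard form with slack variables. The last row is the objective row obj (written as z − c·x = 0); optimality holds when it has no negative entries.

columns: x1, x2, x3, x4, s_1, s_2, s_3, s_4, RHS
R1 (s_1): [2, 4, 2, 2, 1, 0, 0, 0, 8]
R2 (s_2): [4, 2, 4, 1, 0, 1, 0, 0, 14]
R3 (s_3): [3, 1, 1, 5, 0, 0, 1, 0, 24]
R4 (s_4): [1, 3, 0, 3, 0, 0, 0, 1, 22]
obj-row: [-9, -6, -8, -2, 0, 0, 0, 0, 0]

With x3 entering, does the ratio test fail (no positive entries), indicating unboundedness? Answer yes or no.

no

Column x3 has positive entries in row(s) 1, 2, 3, so the ratio test bounds it — not unbounded.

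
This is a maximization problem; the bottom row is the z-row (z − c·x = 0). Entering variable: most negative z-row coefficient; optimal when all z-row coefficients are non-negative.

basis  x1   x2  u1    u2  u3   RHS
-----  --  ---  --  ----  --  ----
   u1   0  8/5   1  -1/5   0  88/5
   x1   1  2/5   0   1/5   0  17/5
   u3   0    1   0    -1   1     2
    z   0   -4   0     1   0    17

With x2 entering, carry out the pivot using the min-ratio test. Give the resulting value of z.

Ratio test on column x2 — row 1: (88/5)/(8/5) = 11; row 2: (17/5)/(2/5) = 17/2; row 3: 2/1 = 2. Minimum is 2 at row 3 (u3 leaves); pivot element 1.
Pivot on row 3; the z-row RHS becomes 17 − (-4)·2 = 25.

25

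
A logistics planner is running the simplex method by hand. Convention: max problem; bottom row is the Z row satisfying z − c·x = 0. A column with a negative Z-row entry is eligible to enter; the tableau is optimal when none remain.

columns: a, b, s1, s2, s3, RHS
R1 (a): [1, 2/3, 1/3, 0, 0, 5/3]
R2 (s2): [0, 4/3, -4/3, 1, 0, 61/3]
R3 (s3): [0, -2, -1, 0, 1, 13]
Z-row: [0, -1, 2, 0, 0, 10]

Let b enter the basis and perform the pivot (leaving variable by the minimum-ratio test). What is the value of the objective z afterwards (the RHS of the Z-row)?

25/2

Ratio test on column b — row 1: (5/3)/(2/3) = 5/2; row 2: (61/3)/(4/3) = 61/4; row 3: entry -2 ≤ 0. Minimum is 5/2 at row 1 (a leaves); pivot element 2/3.
Pivot on row 1; the Z-row RHS becomes 10 − (-1)·(5/2) = 25/2.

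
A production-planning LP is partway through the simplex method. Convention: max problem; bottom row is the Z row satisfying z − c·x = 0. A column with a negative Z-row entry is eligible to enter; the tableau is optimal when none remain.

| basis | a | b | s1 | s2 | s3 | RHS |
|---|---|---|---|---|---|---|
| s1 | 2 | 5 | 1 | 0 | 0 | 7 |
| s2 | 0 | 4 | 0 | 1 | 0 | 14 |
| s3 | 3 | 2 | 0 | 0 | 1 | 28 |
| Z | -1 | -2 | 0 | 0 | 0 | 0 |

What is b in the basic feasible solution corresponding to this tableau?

b is not in the basis, so in the current basic feasible solution b = 0.

0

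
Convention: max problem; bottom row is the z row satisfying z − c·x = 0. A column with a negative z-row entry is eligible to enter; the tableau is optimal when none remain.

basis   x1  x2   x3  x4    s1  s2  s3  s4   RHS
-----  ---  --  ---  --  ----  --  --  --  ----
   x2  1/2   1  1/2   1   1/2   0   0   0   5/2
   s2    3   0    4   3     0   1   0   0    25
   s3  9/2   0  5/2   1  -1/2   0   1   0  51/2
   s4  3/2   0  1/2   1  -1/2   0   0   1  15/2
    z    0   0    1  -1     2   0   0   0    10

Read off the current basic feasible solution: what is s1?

0

s1 is not in the basis, so in the current basic feasible solution s1 = 0.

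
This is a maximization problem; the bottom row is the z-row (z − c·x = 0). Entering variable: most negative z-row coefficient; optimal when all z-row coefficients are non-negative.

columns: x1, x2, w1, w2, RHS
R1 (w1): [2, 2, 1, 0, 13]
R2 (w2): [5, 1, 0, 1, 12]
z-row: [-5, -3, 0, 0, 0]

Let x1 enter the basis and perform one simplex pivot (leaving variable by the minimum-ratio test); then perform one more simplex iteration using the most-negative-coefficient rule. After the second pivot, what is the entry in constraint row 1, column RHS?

Ratio test on column x1 — row 1: 13/2 = 13/2; row 2: 12/5 = 12/5. Minimum is 12/5 at row 2 (w2 leaves); pivot element 5.
Divide row 2 by 5; eliminate column x1 from the other rows.
Second iteration: most negative z-row entry is -2 in column x2, so x2 enters.
Ratio test on column x2 — row 1: (41/5)/(8/5) = 41/8; row 2: (12/5)/(1/5) = 12. Minimum is 41/8 at row 1 (w1 leaves); pivot element 8/5.
Divide row 1 by 8/5; eliminate column x2 from the other rows.
After both pivots, the entry at constraint row 1, column RHS is 41/8.

41/8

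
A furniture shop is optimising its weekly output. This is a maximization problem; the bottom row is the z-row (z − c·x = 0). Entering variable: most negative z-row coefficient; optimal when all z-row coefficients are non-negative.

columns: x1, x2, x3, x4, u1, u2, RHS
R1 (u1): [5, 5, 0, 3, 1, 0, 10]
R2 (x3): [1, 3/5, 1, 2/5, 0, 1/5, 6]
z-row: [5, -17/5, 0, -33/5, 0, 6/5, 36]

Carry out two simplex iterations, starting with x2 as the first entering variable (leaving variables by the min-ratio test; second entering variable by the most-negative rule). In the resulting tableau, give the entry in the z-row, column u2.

6/5

Ratio test on column x2 — row 1: 10/5 = 2; row 2: 6/(3/5) = 10. Minimum is 2 at row 1 (u1 leaves); pivot element 5.
Divide row 1 by 5; eliminate column x2 from the other rows.
Second iteration: most negative z-row entry is -114/25 in column x4, so x4 enters.
Ratio test on column x4 — row 1: 2/(3/5) = 10/3; row 2: (24/5)/(1/25) = 120. Minimum is 10/3 at row 1 (x2 leaves); pivot element 3/5.
Divide row 1 by 3/5; eliminate column x4 from the other rows.
After both pivots, the entry at the z-row, column u2 is 6/5.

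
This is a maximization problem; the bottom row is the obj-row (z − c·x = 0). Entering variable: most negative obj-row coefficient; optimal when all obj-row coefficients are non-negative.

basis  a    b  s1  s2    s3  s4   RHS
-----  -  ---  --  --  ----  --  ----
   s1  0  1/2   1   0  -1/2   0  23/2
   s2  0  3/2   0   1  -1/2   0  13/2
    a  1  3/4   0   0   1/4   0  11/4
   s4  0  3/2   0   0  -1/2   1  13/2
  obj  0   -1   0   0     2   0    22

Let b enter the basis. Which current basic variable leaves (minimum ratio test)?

a

Column b entries and ratios — s1: (23/2)/(1/2) = 23; s2: (13/2)/(3/2) = 13/3; a: (11/4)/(3/4) = 11/3; s4: (13/2)/(3/2) = 13/3.
Smallest ratio is 11/3 in the row of a, so a leaves.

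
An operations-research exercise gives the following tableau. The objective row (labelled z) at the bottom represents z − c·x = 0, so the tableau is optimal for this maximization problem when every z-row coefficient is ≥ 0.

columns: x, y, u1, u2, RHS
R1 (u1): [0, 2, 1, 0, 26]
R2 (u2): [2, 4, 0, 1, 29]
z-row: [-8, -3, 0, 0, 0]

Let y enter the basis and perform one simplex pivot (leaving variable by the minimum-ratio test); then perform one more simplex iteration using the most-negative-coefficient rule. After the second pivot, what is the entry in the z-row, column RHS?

116

Ratio test on column y — row 1: 26/2 = 13; row 2: 29/4 = 29/4. Minimum is 29/4 at row 2 (u2 leaves); pivot element 4.
Divide row 2 by 4; eliminate column y from the other rows.
Second iteration: most negative z-row entry is -13/2 in column x, so x enters.
Ratio test on column x — row 1: entry -1 ≤ 0; row 2: (29/4)/(1/2) = 29/2. Minimum is 29/2 at row 2 (y leaves); pivot element 1/2.
Divide row 2 by 1/2; eliminate column x from the other rows.
After both pivots, the entry at the z-row, column RHS is 116.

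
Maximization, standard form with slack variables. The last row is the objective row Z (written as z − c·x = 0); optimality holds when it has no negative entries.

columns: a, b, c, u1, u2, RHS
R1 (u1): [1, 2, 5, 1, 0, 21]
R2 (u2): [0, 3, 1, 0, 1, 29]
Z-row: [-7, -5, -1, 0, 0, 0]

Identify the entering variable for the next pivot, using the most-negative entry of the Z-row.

a

Negative Z-row entries: a: -7, b: -5, c: -1.
The most negative is -7 in column a, so a enters.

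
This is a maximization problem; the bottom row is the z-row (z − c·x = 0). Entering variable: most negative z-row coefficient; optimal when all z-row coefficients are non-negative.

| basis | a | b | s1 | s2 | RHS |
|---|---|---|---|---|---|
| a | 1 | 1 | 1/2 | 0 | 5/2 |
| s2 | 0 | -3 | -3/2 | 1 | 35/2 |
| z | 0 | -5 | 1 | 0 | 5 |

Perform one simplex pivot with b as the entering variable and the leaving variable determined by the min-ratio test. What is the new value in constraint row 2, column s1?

0

Ratio test on column b — row 1: (5/2)/1 = 5/2; row 2: entry -3 ≤ 0. Minimum is 5/2 at row 1 (a leaves); pivot element 1.
Divide row 1 by 1; eliminate column b from the other rows.
Row 2 update in column s1: -3/2 − (-3)·(1/2) = 0.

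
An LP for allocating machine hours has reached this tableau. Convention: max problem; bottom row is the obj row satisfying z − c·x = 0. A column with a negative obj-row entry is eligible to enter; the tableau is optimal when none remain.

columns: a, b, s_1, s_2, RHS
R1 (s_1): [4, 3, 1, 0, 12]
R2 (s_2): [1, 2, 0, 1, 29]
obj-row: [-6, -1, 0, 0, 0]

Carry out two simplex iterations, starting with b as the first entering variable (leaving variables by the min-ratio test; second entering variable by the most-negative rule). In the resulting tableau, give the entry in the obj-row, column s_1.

3/2

Ratio test on column b — row 1: 12/3 = 4; row 2: 29/2 = 29/2. Minimum is 4 at row 1 (s_1 leaves); pivot element 3.
Divide row 1 by 3; eliminate column b from the other rows.
Second iteration: most negative obj-row entry is -14/3 in column a, so a enters.
Ratio test on column a — row 1: 4/(4/3) = 3; row 2: entry -5/3 ≤ 0. Minimum is 3 at row 1 (b leaves); pivot element 4/3.
Divide row 1 by 4/3; eliminate column a from the other rows.
After both pivots, the entry at the obj-row, column s_1 is 3/2.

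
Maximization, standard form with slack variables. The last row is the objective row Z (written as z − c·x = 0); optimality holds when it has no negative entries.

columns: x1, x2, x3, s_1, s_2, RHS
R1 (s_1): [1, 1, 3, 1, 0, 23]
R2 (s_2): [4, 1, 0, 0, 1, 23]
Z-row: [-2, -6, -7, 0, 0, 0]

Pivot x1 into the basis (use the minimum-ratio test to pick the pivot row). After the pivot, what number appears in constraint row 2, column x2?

1/4

Ratio test on column x1 — row 1: 23/1 = 23; row 2: 23/4 = 23/4. Minimum is 23/4 at row 2 (s_2 leaves); pivot element 4.
Divide row 2 by 4; eliminate column x1 from the other rows.
In the new row 2, the x2 entry is the old entry divided by the pivot: 1/4 = 1/4.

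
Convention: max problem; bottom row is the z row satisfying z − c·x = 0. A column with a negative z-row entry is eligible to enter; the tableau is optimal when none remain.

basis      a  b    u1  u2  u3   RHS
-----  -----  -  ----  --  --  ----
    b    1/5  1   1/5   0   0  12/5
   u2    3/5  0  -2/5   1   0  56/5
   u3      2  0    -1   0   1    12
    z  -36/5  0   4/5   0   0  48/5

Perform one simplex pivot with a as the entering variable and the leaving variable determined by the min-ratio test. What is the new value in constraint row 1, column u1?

Ratio test on column a — row 1: (12/5)/(1/5) = 12; row 2: (56/5)/(3/5) = 56/3; row 3: 12/2 = 6. Minimum is 6 at row 3 (u3 leaves); pivot element 2.
Divide row 3 by 2; eliminate column a from the other rows.
Row 1 update in column u1: 1/5 − (1/5)·(-1/2) = 3/10.

3/10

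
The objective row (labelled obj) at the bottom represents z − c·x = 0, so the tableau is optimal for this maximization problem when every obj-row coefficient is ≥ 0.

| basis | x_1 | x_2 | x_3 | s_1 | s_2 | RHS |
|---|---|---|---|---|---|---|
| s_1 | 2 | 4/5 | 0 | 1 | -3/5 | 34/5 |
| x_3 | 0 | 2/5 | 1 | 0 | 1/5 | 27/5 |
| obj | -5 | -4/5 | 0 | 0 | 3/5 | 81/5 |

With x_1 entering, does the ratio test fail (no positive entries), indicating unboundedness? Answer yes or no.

Column x_1 has positive entries in row(s) 1, so the ratio test bounds it — not unbounded.

no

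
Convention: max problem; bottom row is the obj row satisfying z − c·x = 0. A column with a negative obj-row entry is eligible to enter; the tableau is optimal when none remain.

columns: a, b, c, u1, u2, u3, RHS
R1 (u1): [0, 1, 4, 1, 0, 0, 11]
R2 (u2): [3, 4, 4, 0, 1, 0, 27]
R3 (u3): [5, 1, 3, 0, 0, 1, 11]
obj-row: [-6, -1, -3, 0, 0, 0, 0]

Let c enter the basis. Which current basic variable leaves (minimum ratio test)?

Column c entries and ratios — u1: 11/4 = 11/4; u2: 27/4 = 27/4; u3: 11/3 = 11/3.
Smallest ratio is 11/4 in the row of u1, so u1 leaves.

u1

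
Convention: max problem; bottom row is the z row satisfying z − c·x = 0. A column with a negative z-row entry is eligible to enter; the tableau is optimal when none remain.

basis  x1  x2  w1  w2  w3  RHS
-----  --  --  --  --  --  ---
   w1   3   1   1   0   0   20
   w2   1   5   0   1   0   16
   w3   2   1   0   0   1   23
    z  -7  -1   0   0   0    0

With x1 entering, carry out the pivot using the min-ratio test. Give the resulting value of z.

Ratio test on column x1 — row 1: 20/3 = 20/3; row 2: 16/1 = 16; row 3: 23/2 = 23/2. Minimum is 20/3 at row 1 (w1 leaves); pivot element 3.
Pivot on row 1; the z-row RHS becomes 0 − (-7)·(20/3) = 140/3.

140/3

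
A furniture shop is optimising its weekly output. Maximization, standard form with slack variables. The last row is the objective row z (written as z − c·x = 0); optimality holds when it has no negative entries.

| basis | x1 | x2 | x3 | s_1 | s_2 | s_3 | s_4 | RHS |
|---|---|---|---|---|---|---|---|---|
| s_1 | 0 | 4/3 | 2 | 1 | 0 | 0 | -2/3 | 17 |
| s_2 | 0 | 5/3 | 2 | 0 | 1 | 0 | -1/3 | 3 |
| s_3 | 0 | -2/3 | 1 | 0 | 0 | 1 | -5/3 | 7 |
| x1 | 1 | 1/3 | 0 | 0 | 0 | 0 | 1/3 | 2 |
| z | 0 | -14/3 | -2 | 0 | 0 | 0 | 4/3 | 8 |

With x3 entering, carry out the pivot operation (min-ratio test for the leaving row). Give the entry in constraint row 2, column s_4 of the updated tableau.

Ratio test on column x3 — row 1: 17/2 = 17/2; row 2: 3/2 = 3/2; row 3: 7/1 = 7; row 4: entry 0 ≤ 0. Minimum is 3/2 at row 2 (s_2 leaves); pivot element 2.
Divide row 2 by 2; eliminate column x3 from the other rows.
In the new row 2, the s_4 entry is the old entry divided by the pivot: (-1/3)/2 = -1/6.

-1/6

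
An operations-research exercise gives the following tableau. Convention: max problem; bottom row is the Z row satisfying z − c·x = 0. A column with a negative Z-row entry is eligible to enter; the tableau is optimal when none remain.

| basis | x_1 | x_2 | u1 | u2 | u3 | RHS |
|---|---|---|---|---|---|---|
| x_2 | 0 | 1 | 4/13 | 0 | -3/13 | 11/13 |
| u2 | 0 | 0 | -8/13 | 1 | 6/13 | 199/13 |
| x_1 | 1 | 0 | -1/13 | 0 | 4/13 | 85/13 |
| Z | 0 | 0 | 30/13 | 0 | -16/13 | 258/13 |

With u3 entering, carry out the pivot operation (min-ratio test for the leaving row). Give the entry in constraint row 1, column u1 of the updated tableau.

Ratio test on column u3 — row 1: entry -3/13 ≤ 0; row 2: (199/13)/(6/13) = 199/6; row 3: (85/13)/(4/13) = 85/4. Minimum is 85/4 at row 3 (x_1 leaves); pivot element 4/13.
Divide row 3 by 4/13; eliminate column u3 from the other rows.
Row 1 update in column u1: 4/13 − (-3/13)·(-1/4) = 1/4.

1/4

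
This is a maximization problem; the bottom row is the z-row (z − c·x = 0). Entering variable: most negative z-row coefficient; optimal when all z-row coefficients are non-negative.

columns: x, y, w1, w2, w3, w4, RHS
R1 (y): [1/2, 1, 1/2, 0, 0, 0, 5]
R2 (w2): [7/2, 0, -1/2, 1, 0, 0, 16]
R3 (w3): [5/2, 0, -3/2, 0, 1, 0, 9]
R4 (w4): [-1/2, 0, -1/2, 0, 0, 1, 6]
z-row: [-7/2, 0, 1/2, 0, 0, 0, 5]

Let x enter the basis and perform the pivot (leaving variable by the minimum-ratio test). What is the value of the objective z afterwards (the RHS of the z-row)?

88/5

Ratio test on column x — row 1: 5/(1/2) = 10; row 2: 16/(7/2) = 32/7; row 3: 9/(5/2) = 18/5; row 4: entry -1/2 ≤ 0. Minimum is 18/5 at row 3 (w3 leaves); pivot element 5/2.
Pivot on row 3; the z-row RHS becomes 5 − (-7/2)·(18/5) = 88/5.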